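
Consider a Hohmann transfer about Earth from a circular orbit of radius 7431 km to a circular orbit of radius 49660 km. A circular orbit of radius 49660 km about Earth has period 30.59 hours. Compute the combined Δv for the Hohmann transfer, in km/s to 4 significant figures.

Δv = 3.724 km/s

From Kepler's third law T² = 4π²r³/μ at r = 49660 km, T = 30.59 hours = 30.59 × 3600 s = 1.10124×10^5 s: μ = 4π²r³/T² = 3.98672×10^5 km³/s².
The Hohmann ellipse has a_t = (r₁ + r₂)/2 = 28545.5 km.
At r₁ the circular-orbit speed is v₁ = √(μ/r₁) = 7.325 km/s.
On the transfer ellipse at r₁, vis-viva equation gives v_p = √[μ(2/r₁ − 1/a_t)] = 9.661 km/s.
First burn Δv₁ = |v_p − v₁| = 2.336 km/s.
Circular speed at r₂: v₂ = √(μ/r₂) = 2.8334 km/s.
Transfer-orbit speed at r₂: v_a = √[μ(2/r₂ − 1/a_t)] = 1.4456 km/s.
Second burn Δv₂ = |v₂ − v_a| = 1.388 km/s.
Total Δv = Δv₁ + Δv₂ = 3.724 km/s.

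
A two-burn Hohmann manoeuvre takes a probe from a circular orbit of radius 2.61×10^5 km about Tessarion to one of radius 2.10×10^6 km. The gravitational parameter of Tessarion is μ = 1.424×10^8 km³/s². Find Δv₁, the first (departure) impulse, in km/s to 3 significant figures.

Δv₁ = 7.80 km/s

Semi-major axis of the transfer orbit: a_t = (2.610×10^5 + 2.100×10^6)/2 = 1.1805×10^6 km.
On the circular orbit at r = 2.610×10^5 km, v_c = √(μ/r) = 23.358 km/s.
Vis-viva on the transfer ellipse at r = 2.610×10^5 km gives v_t = √[μ(2/r − 1/a_t)] = 31.154 km/s.
Δv₁ = |v_t − v_c| = |31.154 − 23.358| = 7.796 km/s.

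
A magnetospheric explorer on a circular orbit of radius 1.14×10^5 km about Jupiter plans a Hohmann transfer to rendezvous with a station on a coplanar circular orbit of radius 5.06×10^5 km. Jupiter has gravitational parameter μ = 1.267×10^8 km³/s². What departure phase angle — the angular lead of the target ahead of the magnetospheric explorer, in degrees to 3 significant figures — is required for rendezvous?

Transfer-ellipse semi-major axis a_t = (r₁ + r₂)/2 = (1.140×10^5 + 5.060×10^5)/2 = 3.100×10^5 km.
Transfer time t = π√(a_t³/μ) = 48173 s.
Target angular speed ω₂ = √(μ/r₂³) = 3.1272×10^-5 rad/s.
Angle swept by the target during transfer: ω₂·t = 1.5065 rad = 86.32°.
Arrival is 180° from departure on the ellipse, so φ = 180° − 86.32° = 93.7°.

φ = 93.7°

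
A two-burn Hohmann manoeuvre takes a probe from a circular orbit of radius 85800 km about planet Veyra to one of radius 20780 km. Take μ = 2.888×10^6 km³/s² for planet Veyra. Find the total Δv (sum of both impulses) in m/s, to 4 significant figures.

Δv = 5349 m/s

The Hohmann ellipse has a_t = (r₁ + r₂)/2 = 53290 km.
At r₁ the circular-orbit speed is v₁ = √(μ/r₁) = 5.802 km/s.
On the transfer ellipse at r₁, v² = μ(2/r − 1/a) gives v_a = √[μ(2/r₁ − 1/a_t)] = 3.623 km/s.
First burn Δv₁ = |v_a − v₁| = 2.179 km/s.
Circular speed at r₂: v₂ = √(μ/r₂) = 11.79 km/s.
Transfer-orbit speed at r₂: v_p = √[μ(2/r₂ − 1/a_t)] = 14.96 km/s.
Second burn Δv₂ = |v₂ − v_p| = 3.170 km/s.
Total Δv = Δv₁ + Δv₂ = 5.349 km/s.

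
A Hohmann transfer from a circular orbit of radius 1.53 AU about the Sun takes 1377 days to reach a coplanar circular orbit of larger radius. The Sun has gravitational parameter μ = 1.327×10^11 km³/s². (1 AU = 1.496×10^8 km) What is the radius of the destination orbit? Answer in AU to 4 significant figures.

In km: r₁ = 1.53 × 1.496×10^8 = 2.28888×10^8 km.
Transfer time t = 1377 days = 1.189728×10^8 s, and t = π√(a_t³/μ).
So a_t = (μ t²/π²)^(1/3) = (1.327×10^11 × (1.189728×10^8)² / π²)^(1/3) = 5.7520×10^8 km.
Since a_t = (r₁ + r₂)/2, r₂ = 2a_t − r₁ = 2×5.7520×10^8 − 2.28888×10^8 = 9.21512×10^8 km.
In AU: r₂ = 9.21512×10^8 / 1.496×10^8 = 6.160 AU.

r₂ = 6.160 AU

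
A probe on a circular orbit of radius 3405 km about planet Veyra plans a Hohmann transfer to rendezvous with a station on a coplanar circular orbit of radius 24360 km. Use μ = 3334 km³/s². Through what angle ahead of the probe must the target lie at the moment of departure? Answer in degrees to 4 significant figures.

φ = 102.6°

The Hohmann ellipse has a_t = (r₁ + r₂)/2 = 13882.5 km.
The half-period of the transfer ellipse is t = π√(a_t³/μ) = 88996 s.
Target angular speed ω₂ = √(μ/r₂³) = 1.5187×10^-5 rad/s.
Angle swept by the target during transfer: ω₂·t = 1.3516 rad = 77.44°.
Arrival is 180° from departure on the ellipse, so φ = 180° − 77.44° = 102.6°.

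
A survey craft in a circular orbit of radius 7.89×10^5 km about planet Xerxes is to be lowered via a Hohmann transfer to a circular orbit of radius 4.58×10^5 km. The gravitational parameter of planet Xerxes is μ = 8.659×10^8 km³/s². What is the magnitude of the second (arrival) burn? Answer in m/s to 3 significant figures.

Semi-major axis of the transfer orbit: a_t = (7.890×10^5 + 4.580×10^5)/2 = 6.235×10^5 km.
Circular speed at r = 4.580×10^5 km: v_c = √(μ/r) = 43.481 km/s.
Vis-viva on the transfer ellipse at r = 4.580×10^5 km gives v_t = √[μ(2/r − 1/a_t)] = 48.913 km/s.
Δv₂ = |v_t − v_c| = |48.913 − 43.481| = 5.432 km/s.

Δv₂ = 5430 m/s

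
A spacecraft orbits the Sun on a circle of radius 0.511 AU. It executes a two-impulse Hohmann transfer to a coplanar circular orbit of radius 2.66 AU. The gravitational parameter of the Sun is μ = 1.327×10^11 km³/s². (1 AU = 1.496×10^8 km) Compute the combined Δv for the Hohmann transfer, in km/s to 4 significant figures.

In km: r₁ = 0.511 × 1.496×10^8 = 7.64456×10^7 km; r₂ = 2.66 × 1.496×10^8 = 3.97936×10^8 km.
The Hohmann ellipse has a_t = (r₁ + r₂)/2 = 2.371908×10^8 km.
Circular speed at r₁: v₁ = √(μ/r₁) = √(1.327×10^11/7.64456×10^7) = 41.664 km/s.
Transfer-orbit speed at r₁ (v² = μ(2/r − 1/a)): v_p = √[μ(2/r₁ − 1/a_t)] = 53.966 km/s.
First burn Δv₁ = |v_p − v₁| = 12.302 km/s.
At r₂, v₂ = √(μ/r₂) = 18.2612 km/s.
Transfer-orbit speed at r₂: v_a = √[μ(2/r₂ − 1/a_t)] = 10.3671 km/s.
Second burn Δv₂ = |v₂ − v_a| = 7.8941 km/s.
Δv = Δv₁ + Δv₂ = 12.302 + 7.8941 = 20.20 km/s.

Δv = 20.20 km/s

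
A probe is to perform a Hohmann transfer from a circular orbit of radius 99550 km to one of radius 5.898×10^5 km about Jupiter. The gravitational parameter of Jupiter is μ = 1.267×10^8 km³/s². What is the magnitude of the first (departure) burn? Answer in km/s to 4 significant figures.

Semi-major axis of the transfer orbit: a_t = (99550 + 5.898×10^5)/2 = 3.44675×10^5 km.
Circular speed at r = 99550 km: v_c = √(μ/r) = 35.68 km/s.
Transfer-orbit speed at the same r (vis-viva, a = a_t): v_t = √[μ(2/r − 1/a_t)] = 46.67 km/s.
Δv₁ = |v_t − v_c| = |46.67 − 35.68| = 10.99 km/s.

Δv₁ = 10.99 km/s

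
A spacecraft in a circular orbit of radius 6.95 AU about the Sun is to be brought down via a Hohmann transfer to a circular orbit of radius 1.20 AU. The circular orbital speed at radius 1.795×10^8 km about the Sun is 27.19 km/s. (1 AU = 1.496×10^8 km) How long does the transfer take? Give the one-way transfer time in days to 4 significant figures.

t = 1502 days

From the circular-orbit relation v² = μ/r at r = 1.795×10^8 km: μ = v²r = (27.19)² × 1.795×10^8 = 1.32704×10^11 km³/s².
In km: r₁ = 6.95 × 1.496×10^8 = 1.03972×10^9 km; r₂ = 1.20 × 1.496×10^8 = 1.7952×10^8 km.
The Hohmann ellipse has a_t = (r₁ + r₂)/2 = 6.0962×10^8 km.
Half the transfer-orbit period gives t = π√(a_t³/μ) = 1.298×10^8 s.
Converting: 1.298×10^8 s ÷ 86400 s/day = 1502 days.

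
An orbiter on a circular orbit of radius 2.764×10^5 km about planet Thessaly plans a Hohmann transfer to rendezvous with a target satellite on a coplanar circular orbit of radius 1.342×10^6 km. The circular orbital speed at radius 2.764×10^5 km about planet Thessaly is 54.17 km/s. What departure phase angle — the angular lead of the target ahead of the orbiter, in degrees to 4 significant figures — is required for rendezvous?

φ = 95.72°

From the circular-orbit relation v² = μ/r at r = 2.764×10^5 km: μ = v²r = (54.17)² × 2.764×10^5 = 8.11065×10^8 km³/s².
Semi-major axis of the transfer orbit: a_t = (2.764×10^5 + 1.342×10^6)/2 = 8.092×10^5 km.
The half-period of the transfer ellipse is t = π√(a_t³/μ) = 80300 s.
Target angular speed ω₂ = √(μ/r₂³) = 1.832×10^-5 rad/s.
Angle swept by the target during transfer: ω₂·t = 1.471 rad = 84.28°.
The orbiter traverses 180° on the transfer ellipse, so the target must lead by 180° − 84.28° = 95.72°.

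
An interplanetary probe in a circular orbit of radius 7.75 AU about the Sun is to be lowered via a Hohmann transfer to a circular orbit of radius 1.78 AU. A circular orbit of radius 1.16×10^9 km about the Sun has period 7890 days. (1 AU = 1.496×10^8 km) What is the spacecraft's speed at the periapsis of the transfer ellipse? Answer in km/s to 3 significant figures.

From Kepler's third law T² = 4π²r³/μ at r = 1.16×10^9 km, T = 7890 days = 7890 × 86400 s = 6.81696×10^8 s: μ = 4π²r³/T² = 1.32603×10^11 km³/s².
In km: r₁ = 7.75 × 1.496×10^8 = 1.1594×10^9 km; r₂ = 1.78 × 1.496×10^8 = 2.66288×10^8 km.
Transfer-ellipse semi-major axis a_t = (r₁ + r₂)/2 = (1.1594×10^9 + 2.66288×10^8)/2 = 7.12844×10^8 km.
At periapsis, r = 2.66288×10^8 km.
Vis-viva: v = √[μ(2/r − 1/a_t)] = √[1.32603×10^11 × (2/2.66288×10^8 − 1/7.12844×10^8)] = 28.46 km/s.

v = 28.5 km/s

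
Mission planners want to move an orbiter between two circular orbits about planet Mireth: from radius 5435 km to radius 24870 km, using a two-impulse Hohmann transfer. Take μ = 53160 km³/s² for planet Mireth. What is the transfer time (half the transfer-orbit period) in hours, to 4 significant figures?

t = 7.060 hours

The Hohmann ellipse has a_t = (r₁ + r₂)/2 = 15152.5 km.
By Kepler's third law the transfer-orbit period is T = 2π√(a_t³/μ), so t = T/2 = 25415 s.
Converting: 25415 s ÷ 3600 s/hour = 7.060 hours.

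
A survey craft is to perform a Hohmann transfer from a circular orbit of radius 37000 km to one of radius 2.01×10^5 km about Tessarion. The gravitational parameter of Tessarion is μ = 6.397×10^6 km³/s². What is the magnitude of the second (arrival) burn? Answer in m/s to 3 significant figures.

Transfer-ellipse semi-major axis a_t = (r₁ + r₂)/2 = (37000 + 2.010×10^5)/2 = 1.190×10^5 km.
Circular speed at r = 2.010×10^5 km: v_c = √(μ/r) = 5.6414 km/s.
Transfer-orbit speed at the same r (vis-viva, a = a_t): v_t = √[μ(2/r − 1/a_t)] = 3.1457 km/s.
Δv₂ = |v_t − v_c| = |3.1457 − 5.6414| = 2.496 km/s.

Δv₂ = 2500 m/s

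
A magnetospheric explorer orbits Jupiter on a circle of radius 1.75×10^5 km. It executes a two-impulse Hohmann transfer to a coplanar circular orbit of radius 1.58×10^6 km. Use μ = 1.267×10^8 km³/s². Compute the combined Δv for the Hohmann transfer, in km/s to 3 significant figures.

Δv = 14.2 km/s

Semi-major axis of the transfer orbit: a_t = (1.750×10^5 + 1.580×10^6)/2 = 8.775×10^5 km.
At r₁ the circular-orbit speed is v₁ = √(μ/r₁) = 26.9072 km/s.
Transfer-orbit speed at r₁ (v² = μ(2/r − 1/a)): v_p = √[μ(2/r₁ − 1/a_t)] = 36.1056 km/s.
First burn Δv₁ = |v_p − v₁| = 9.198 km/s.
At r₂, v₂ = √(μ/r₂) = 8.955 km/s.
Transfer-orbit speed at r₂: v_a = √[μ(2/r₂ − 1/a_t)] = 3.999 km/s.
Second burn Δv₂ = |v₂ − v_a| = 4.956 km/s.
Δv = Δv₁ + Δv₂ = 9.198 + 4.956 = 14.15 km/s.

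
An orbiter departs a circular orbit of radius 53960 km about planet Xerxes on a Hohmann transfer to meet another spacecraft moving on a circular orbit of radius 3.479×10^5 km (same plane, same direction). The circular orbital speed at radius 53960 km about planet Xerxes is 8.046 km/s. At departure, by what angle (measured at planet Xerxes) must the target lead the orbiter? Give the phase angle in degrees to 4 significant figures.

From the circular-orbit relation v² = μ/r at r = 53960 km: μ = v²r = (8.046)² × 53960 = 3.49327×10^6 km³/s².
Semi-major axis of the transfer orbit: a_t = (53960 + 3.479×10^5)/2 = 2.0093×10^5 km.
Transfer time t = π√(a_t³/μ) = 1.514×10^5 s.
The target's mean motion on its circular orbit is ω₂ = √(μ/r₂³) = 9.108×10^-6 rad/s.
Angle swept by the target during transfer: ω₂·t = 1.379 rad = 79.01°.
The orbiter traverses 180° on the transfer ellipse, so the target must lead by 180° − 79.01° = 101.0°.

φ = 101.0°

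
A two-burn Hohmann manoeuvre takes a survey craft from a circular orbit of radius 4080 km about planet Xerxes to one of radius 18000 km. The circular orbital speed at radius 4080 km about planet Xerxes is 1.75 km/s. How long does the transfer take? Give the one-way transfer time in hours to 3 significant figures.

t = 9.06 hours

From the circular-orbit relation v² = μ/r at r = 4080 km: μ = v²r = (1.75)² × 4080 = 12495.0 km³/s².
The Hohmann ellipse has a_t = (r₁ + r₂)/2 = 11040 km.
Transfer time t = π√(a_t³/μ) = π√((11040)³ / 12495.0) = 32600 s.
Converting: 32600 s ÷ 3600 s/hour = 9.06 hours.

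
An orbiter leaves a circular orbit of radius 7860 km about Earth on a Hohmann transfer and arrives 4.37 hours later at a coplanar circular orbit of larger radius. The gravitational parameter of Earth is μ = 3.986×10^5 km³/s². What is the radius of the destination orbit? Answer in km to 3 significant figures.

r₂ = 35200 km

Transfer time t = 4.37 hours = 15732 s, and t = π√(a_t³/μ).
So a_t = (μ t²/π²)^(1/3) = (3.986×10^5 × (15732)² / π²)^(1/3) = 21541 km.
Since a_t = (r₁ + r₂)/2, r₂ = 2a_t − r₁ = 2×21541 − 7860 = 35222 km.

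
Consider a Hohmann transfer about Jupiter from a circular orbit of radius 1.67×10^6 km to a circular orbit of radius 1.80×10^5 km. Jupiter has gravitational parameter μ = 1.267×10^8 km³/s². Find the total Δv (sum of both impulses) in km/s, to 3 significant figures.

Δv = 14.0 km/s

Transfer-ellipse semi-major axis a_t = (r₁ + r₂)/2 = (1.670×10^6 + 1.800×10^5)/2 = 9.250×10^5 km.
At r₁ the circular-orbit speed is v₁ = √(μ/r₁) = 8.7102 km/s.
Transfer-orbit speed at r₁ (vis-viva): v_a = √[μ(2/r₁ − 1/a_t)] = 3.8423 km/s.
First burn Δv₁ = |v_a − v₁| = 4.8679 km/s.
At r₂, v₂ = √(μ/r₂) = 26.5309 km/s.
Transfer-orbit speed at r₂: v_p = √[μ(2/r₂ − 1/a_t)] = 35.6483 km/s.
Second burn Δv₂ = |v₂ − v_p| = 9.1174 km/s.
Δv = Δv₁ + Δv₂ = 4.8679 + 9.1174 = 13.99 km/s.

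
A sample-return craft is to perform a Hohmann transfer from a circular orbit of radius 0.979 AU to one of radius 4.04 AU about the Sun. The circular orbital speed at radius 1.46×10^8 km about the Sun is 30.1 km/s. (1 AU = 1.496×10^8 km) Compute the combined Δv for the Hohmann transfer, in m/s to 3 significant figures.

Δv = 13600 m/s

From the circular-orbit relation v² = μ/r at r = 1.46×10^8 km: μ = v²r = (30.1)² × 1.46×10^8 = 1.32277×10^11 km³/s².
In km: r₁ = 0.979 × 1.496×10^8 = 1.464584×10^8 km; r₂ = 4.04 × 1.496×10^8 = 6.04384×10^8 km.
Transfer-ellipse semi-major axis a_t = (r₁ + r₂)/2 = (1.464584×10^8 + 6.04384×10^8)/2 = 3.754212×10^8 km.
At r₁ the circular-orbit speed is v₁ = √(μ/r₁) = 30.05286 km/s.
Transfer-orbit speed at r₁ (vis-viva): v_p = √[μ(2/r₁ − 1/a_t)] = 38.13141 km/s.
First burn Δv₁ = |v_p − v₁| = 8.079 km/s.
Circular speed at r₂: v₂ = √(μ/r₂) = 14.794 km/s.
Transfer-orbit speed at r₂: v_a = √[μ(2/r₂ − 1/a_t)] = 9.2403 km/s.
Second burn Δv₂ = |v₂ − v_a| = 5.554 km/s.
Δv = Δv₁ + Δv₂ = 8.079 + 5.554 = 13.63 km/s.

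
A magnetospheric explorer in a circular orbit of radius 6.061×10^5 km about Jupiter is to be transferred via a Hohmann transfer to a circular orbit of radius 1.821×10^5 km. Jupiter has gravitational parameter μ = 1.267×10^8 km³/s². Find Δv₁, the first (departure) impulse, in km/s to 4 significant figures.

Δv₁ = 4.630 km/s

Semi-major axis of the transfer orbit: a_t = (6.061×10^5 + 1.821×10^5)/2 = 3.941×10^5 km.
Circular speed at r = 6.061×10^5 km: v_c = √(μ/r) = 14.458 km/s.
Transfer-orbit speed at the same r (vis-viva, a = a_t): v_t = √[μ(2/r − 1/a_t)] = 9.8281 km/s.
Δv₁ = |v_t − v_c| = |9.8281 − 14.458| = 4.630 km/s.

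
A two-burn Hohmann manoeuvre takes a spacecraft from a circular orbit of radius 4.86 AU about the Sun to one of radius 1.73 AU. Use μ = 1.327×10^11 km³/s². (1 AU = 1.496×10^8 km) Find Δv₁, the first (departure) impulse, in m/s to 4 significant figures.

Δv₁ = 3721 m/s

In km: r₁ = 4.86 × 1.496×10^8 = 7.27056×10^8 km; r₂ = 1.73 × 1.496×10^8 = 2.58808×10^8 km.
Transfer-ellipse semi-major axis a_t = (r₁ + r₂)/2 = (7.27056×10^8 + 2.58808×10^8)/2 = 4.92932×10^8 km.
Circular speed at r = 7.27056×10^8 km: v_c = √(μ/r) = 13.51 km/s.
Vis-viva on the transfer ellipse at r = 7.27056×10^8 km gives v_t = √[μ(2/r − 1/a_t)] = 9.789 km/s.
Δv₁ = |v_t − v_c| = |9.789 − 13.51| = 3.721 km/s.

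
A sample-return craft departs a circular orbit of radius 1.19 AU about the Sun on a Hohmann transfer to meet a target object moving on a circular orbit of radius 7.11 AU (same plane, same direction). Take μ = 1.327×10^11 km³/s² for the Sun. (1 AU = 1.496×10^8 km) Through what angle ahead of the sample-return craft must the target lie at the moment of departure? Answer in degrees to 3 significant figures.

In km: r₁ = 1.19 × 1.496×10^8 = 1.78024×10^8 km; r₂ = 7.11 × 1.496×10^8 = 1.063656×10^9 km.
The Hohmann ellipse has a_t = (r₁ + r₂)/2 = 6.2084×10^8 km.
Transfer time t = π√(a_t³/μ) = 1.334×10^8 s.
Target angular speed ω₂ = √(μ/r₂³) = 1.050×10^-8 rad/s.
Angle swept by the target during transfer: ω₂·t = 1.401 rad = 80.27°.
The sample-return craft traverses 180° on the transfer ellipse, so the target must lead by 180° − 80.27° = 99.7°.

φ = 99.7°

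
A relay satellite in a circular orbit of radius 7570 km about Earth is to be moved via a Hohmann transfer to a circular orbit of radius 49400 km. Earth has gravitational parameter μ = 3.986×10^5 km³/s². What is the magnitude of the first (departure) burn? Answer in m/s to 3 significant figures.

Semi-major axis of the transfer orbit: a_t = (7570 + 49400)/2 = 28485 km.
Circular speed at r = 7570 km: v_c = √(μ/r) = 7.256 km/s.
Vis-viva on the transfer ellipse at r = 7570 km gives v_t = √[μ(2/r − 1/a_t)] = 9.556 km/s.
Δv₁ = |v_t − v_c| = |9.556 − 7.256| = 2.300 km/s.

Δv₁ = 2300 m/s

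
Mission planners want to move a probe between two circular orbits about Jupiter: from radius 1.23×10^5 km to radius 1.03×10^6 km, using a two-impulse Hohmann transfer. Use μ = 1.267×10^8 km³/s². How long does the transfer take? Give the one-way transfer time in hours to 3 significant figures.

Semi-major axis of the transfer orbit: a_t = (1.230×10^5 + 1.030×10^6)/2 = 5.765×10^5 km.
Half the transfer-orbit period gives t = π√(a_t³/μ) = 1.222×10^5 s.
Converting: 1.222×10^5 s ÷ 3600 s/hour = 33.9 hours.

t = 33.9 hours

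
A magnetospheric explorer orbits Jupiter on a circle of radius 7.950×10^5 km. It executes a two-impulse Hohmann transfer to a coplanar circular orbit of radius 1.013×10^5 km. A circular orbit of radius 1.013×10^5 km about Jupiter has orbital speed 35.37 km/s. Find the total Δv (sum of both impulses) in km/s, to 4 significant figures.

From the circular-orbit relation v² = μ/r at r = 1.013×10^5 km: μ = v²r = (35.37)² × 1.013×10^5 = 1.26730×10^8 km³/s².
Semi-major axis of the transfer orbit: a_t = (7.950×10^5 + 1.013×10^5)/2 = 4.4815×10^5 km.
At r₁ the circular-orbit speed is v₁ = √(μ/r₁) = 12.626 km/s.
On the transfer ellipse at r₁, v² = μ(2/r − 1/a) gives v_a = √[μ(2/r₁ − 1/a_t)] = 6.0027 km/s.
First burn Δv₁ = |v_a − v₁| = 6.623 km/s.
At r₂, v₂ = √(μ/r₂) = 35.37 km/s.
Transfer-orbit speed at r₂: v_p = √[μ(2/r₂ − 1/a_t)] = 47.11 km/s.
Second burn Δv₂ = |v₂ − v_p| = 11.74 km/s.
Total Δv = Δv₁ + Δv₂ = 18.36 km/s.

Δv = 18.36 km/s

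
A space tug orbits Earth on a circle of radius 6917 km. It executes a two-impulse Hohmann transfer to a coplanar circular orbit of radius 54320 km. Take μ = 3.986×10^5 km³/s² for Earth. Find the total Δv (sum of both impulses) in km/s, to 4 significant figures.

Δv = 3.941 km/s

The Hohmann ellipse has a_t = (r₁ + r₂)/2 = 30618.5 km.
At r₁ the circular-orbit speed is v₁ = √(μ/r₁) = 7.5912 km/s.
On the transfer ellipse at r₁, vis-viva equation gives v_p = √[μ(2/r₁ − 1/a_t)] = 10.111 km/s.
First burn Δv₁ = |v_p − v₁| = 2.520 km/s.
At r₂, v₂ = √(μ/r₂) = 2.709 km/s.
Transfer-orbit speed at r₂: v_a = √[μ(2/r₂ − 1/a_t)] = 1.288 km/s.
Second burn Δv₂ = |v₂ − v_a| = 1.421 km/s.
Δv = Δv₁ + Δv₂ = 2.520 + 1.421 = 3.941 km/s.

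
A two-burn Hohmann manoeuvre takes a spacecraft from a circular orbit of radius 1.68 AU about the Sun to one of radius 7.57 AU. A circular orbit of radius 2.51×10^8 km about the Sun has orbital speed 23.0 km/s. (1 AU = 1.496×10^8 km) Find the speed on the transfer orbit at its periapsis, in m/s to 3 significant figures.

v = 29400 m/s

From the circular-orbit relation v² = μ/r at r = 2.51×10^8 km: μ = v²r = (23.0)² × 2.51×10^8 = 1.32779×10^11 km³/s².
In km: r₁ = 1.68 × 1.496×10^8 = 2.51328×10^8 km; r₂ = 7.57 × 1.496×10^8 = 1.132472×10^9 km.
Transfer-ellipse semi-major axis a_t = (r₁ + r₂)/2 = (2.51328×10^8 + 1.132472×10^9)/2 = 6.919×10^8 km.
The periapsis of the transfer ellipse is at r = 2.51328×10^8 km.
Vis-viva: v = √[μ(2/r − 1/a_t)] = √[1.32779×10^11 × (2/2.51328×10^8 − 1/6.919×10^8)] = 29.41 km/s.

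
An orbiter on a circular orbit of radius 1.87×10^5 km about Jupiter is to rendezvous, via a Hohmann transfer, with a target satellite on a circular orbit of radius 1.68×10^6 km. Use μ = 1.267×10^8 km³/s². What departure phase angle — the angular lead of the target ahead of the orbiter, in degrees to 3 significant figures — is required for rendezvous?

φ = 105°

The Hohmann ellipse has a_t = (r₁ + r₂)/2 = 9.335×10^5 km.
The half-period of the transfer ellipse is t = π√(a_t³/μ) = 2.5173×10^5 s.
Target angular speed ω₂ = √(μ/r₂³) = 5.1692×10^-6 rad/s.
Angle swept by the target during transfer: ω₂·t = 1.30124 rad = 74.56°.
Arrival is 180° from departure on the ellipse, so φ = 180° − 74.56° = 105°.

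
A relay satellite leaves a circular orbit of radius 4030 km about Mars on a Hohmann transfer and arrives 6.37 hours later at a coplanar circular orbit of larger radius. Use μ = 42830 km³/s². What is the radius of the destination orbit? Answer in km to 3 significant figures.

r₂ = 22300 km

Transfer time t = 6.37 hours = 22932 s, and t = π√(a_t³/μ).
So a_t = (μ t²/π²)^(1/3) = (42830 × (22932)² / π²)^(1/3) = 13166 km.
Since a_t = (r₁ + r₂)/2, r₂ = 2a_t − r₁ = 2×13166 − 4030 = 22302 km.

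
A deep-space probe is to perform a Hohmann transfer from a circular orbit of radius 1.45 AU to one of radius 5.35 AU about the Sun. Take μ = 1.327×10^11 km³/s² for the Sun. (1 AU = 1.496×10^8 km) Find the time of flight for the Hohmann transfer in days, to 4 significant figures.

t = 1145 days

In km: r₁ = 1.45 × 1.496×10^8 = 2.1692×10^8 km; r₂ = 5.35 × 1.496×10^8 = 8.0036×10^8 km.
Transfer-ellipse semi-major axis a_t = (r₁ + r₂)/2 = (2.1692×10^8 + 8.0036×10^8)/2 = 5.0864×10^8 km.
Half the transfer-orbit period gives t = π√(a_t³/μ) = 9.893×10^7 s.
Converting: 9.893×10^7 s ÷ 86400 s/day = 1145 days.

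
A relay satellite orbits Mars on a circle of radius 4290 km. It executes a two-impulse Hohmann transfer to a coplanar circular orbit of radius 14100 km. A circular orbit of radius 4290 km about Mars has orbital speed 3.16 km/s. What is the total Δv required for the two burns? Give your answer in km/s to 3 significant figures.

Δv = 1.31 km/s

From the circular-orbit relation v² = μ/r at r = 4290 km: μ = v²r = (3.16)² × 4290 = 42838.2 km³/s².
The Hohmann ellipse has a_t = (r₁ + r₂)/2 = 9195 km.
Circular speed at r₁: v₁ = √(μ/r₁) = √(42838.2/4290) = 3.1600 km/s.
Transfer-orbit speed at r₁ (vis-viva): v_p = √[μ(2/r₁ − 1/a_t)] = 3.9131 km/s.
First burn Δv₁ = |v_p − v₁| = 0.7531 km/s.
Circular speed at r₂: v₂ = √(μ/r₂) = 1.74304 km/s.
Transfer-orbit speed at r₂: v_a = √[μ(2/r₂ − 1/a_t)] = 1.19058 km/s.
Second burn Δv₂ = |v₂ − v_a| = 0.5525 km/s.
Δv = Δv₁ + Δv₂ = 0.7531 + 0.5525 = 1.306 km/s.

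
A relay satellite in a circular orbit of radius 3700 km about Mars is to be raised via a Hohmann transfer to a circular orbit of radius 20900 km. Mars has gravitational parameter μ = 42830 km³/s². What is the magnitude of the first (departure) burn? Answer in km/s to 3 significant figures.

Δv₁ = 1.03 km/s

Transfer-ellipse semi-major axis a_t = (r₁ + r₂)/2 = (3700 + 20900)/2 = 12300 km.
Circular speed at r = 3700 km: v_c = √(μ/r) = 3.402 km/s.
Transfer-orbit speed at the same r (vis-viva, a = a_t): v_t = √[μ(2/r − 1/a_t)] = 4.435 km/s.
Δv₁ = |v_t − v_c| = |4.435 − 3.402| = 1.033 km/s.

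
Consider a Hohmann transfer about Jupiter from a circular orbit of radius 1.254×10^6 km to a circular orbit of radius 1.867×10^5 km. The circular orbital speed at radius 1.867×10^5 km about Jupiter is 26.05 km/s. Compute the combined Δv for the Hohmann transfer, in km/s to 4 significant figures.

From the circular-orbit relation v² = μ/r at r = 1.867×10^5 km: μ = v²r = (26.05)² × 1.867×10^5 = 1.26695×10^8 km³/s².
Semi-major axis of the transfer orbit: a_t = (1.254×10^6 + 1.867×10^5)/2 = 7.2035×10^5 km.
At r₁ the circular-orbit speed is v₁ = √(μ/r₁) = 10.0515 km/s.
Transfer-orbit speed at r₁ (vis-viva): v_a = √[μ(2/r₁ − 1/a_t)] = 5.11719 km/s.
First burn Δv₁ = |v_a − v₁| = 4.934 km/s.
Circular speed at r₂: v₂ = √(μ/r₂) = 26.05 km/s.
Transfer-orbit speed at r₂: v_p = √[μ(2/r₂ − 1/a_t)] = 34.37 km/s.
Second burn Δv₂ = |v₂ − v_p| = 8.320 km/s.
Total Δv = Δv₁ + Δv₂ = 13.25 km/s.

Δv = 13.25 km/s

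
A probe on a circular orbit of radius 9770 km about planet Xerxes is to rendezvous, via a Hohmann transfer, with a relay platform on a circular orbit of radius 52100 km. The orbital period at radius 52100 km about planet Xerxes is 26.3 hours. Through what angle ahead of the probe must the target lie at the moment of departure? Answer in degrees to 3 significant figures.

From Kepler's third law T² = 4π²r³/μ at r = 52100 km, T = 26.3 hours = 26.3 × 3600 s = 94680 s: μ = 4π²r³/T² = 6.22811×10^5 km³/s².
The Hohmann ellipse has a_t = (r₁ + r₂)/2 = 30935 km.
Transfer time t = π√(a_t³/μ) = 21660 s.
The target's mean motion on its circular orbit is ω₂ = √(μ/r₂³) = 6.636×10^-5 rad/s.
Angle swept by the target during transfer: ω₂·t = 1.4374 rad = 82.36°.
Arrival is 180° from departure on the ellipse, so φ = 180° − 82.36° = 97.6°.

φ = 97.6°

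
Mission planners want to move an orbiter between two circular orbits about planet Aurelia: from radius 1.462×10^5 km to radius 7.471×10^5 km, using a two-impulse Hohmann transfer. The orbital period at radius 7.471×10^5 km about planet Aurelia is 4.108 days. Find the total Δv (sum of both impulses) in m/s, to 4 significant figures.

Δv = 14430 m/s

From Kepler's third law T² = 4π²r³/μ at r = 7.471×10^5 km, T = 4.108 days = 4.108 × 86400 s = 3.549312×10^5 s: μ = 4π²r³/T² = 1.30680×10^8 km³/s².
Semi-major axis of the transfer orbit: a_t = (1.462×10^5 + 7.471×10^5)/2 = 4.4665×10^5 km.
Circular speed at r₁: v₁ = √(μ/r₁) = √(1.30680×10^8/1.462×10^5) = 29.8972 km/s.
On the transfer ellipse at r₁, v² = μ(2/r − 1/a) gives v_p = √[μ(2/r₁ − 1/a_t)] = 38.6666 km/s.
First burn Δv₁ = |v_p − v₁| = 8.769 km/s.
At r₂, v₂ = √(μ/r₂) = 13.226 km/s.
Transfer-orbit speed at r₂: v_a = √[μ(2/r₂ − 1/a_t)] = 7.5667 km/s.
Second burn Δv₂ = |v₂ − v_a| = 5.659 km/s.
Δv = Δv₁ + Δv₂ = 8.769 + 5.659 = 14.43 km/s.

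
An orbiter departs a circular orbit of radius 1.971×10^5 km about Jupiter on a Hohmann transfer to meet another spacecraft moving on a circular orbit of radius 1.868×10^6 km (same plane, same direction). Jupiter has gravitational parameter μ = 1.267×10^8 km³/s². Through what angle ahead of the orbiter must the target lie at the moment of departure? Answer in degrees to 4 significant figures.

φ = 106.0°

Semi-major axis of the transfer orbit: a_t = (1.971×10^5 + 1.868×10^6)/2 = 1.03255×10^6 km.
Transfer time t = π√(a_t³/μ) = 2.928×10^5 s.
Target angular speed ω₂ = √(μ/r₂³) = 4.409×10^-6 rad/s.
Angle swept by the target during transfer: ω₂·t = 1.291 rad = 73.97°.
Arrival is 180° from departure on the ellipse, so φ = 180° − 73.97° = 106.0°.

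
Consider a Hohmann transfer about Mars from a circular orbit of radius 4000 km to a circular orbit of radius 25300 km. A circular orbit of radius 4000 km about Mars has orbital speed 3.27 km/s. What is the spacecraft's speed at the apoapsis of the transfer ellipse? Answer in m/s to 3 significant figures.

v = 679 m/s

From the circular-orbit relation v² = μ/r at r = 4000 km: μ = v²r = (3.27)² × 4000 = 42771.6 km³/s².
Transfer-ellipse semi-major axis a_t = (r₁ + r₂)/2 = (4000 + 25300)/2 = 14650 km.
The apoapsis of the transfer ellipse is at r = 25300 km.
Vis-viva: v = √[μ(2/r − 1/a_t)] = √[42771.6 × (2/25300 − 1/14650)] = 0.6794 km/s.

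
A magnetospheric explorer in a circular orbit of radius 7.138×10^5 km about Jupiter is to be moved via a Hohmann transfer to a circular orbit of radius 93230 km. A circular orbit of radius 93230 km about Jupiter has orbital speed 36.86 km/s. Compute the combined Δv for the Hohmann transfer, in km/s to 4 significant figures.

From the circular-orbit relation v² = μ/r at r = 93230 km: μ = v²r = (36.86)² × 93230 = 1.26668×10^8 km³/s².
The Hohmann ellipse has a_t = (r₁ + r₂)/2 = 4.03515×10^5 km.
At r₁ the circular-orbit speed is v₁ = √(μ/r₁) = 13.321 km/s.
On the transfer ellipse at r₁, v² = μ(2/r − 1/a) gives v_a = √[μ(2/r₁ − 1/a_t)] = 6.4031 km/s.
First burn Δv₁ = |v_a − v₁| = 6.918 km/s.
Circular speed at r₂: v₂ = √(μ/r₂) = 36.86 km/s.
Transfer-orbit speed at r₂: v_p = √[μ(2/r₂ − 1/a_t)] = 49.02 km/s.
Second burn Δv₂ = |v₂ − v_p| = 12.16 km/s.
Δv = Δv₁ + Δv₂ = 6.918 + 12.16 = 19.08 km/s.

Δv = 19.08 km/s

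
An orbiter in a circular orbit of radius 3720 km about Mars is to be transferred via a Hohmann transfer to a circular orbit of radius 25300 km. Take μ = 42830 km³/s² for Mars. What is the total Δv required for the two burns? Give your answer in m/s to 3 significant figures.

Δv = 1730 m/s

Transfer-ellipse semi-major axis a_t = (r₁ + r₂)/2 = (3720 + 25300)/2 = 14510 km.
At r₁ the circular-orbit speed is v₁ = √(μ/r₁) = 3.3931 km/s.
On the transfer ellipse at r₁, vis-viva gives v_p = √[μ(2/r₁ − 1/a_t)] = 4.4805 km/s.
First burn Δv₁ = |v_p − v₁| = 1.0874 km/s.
At r₂, v₂ = √(μ/r₂) = 1.30111 km/s.
Transfer-orbit speed at r₂: v_a = √[μ(2/r₂ − 1/a_t)] = 0.658797 km/s.
Second burn Δv₂ = |v₂ − v_a| = 0.64231 km/s.
Total Δv = Δv₁ + Δv₂ = 1.730 km/s.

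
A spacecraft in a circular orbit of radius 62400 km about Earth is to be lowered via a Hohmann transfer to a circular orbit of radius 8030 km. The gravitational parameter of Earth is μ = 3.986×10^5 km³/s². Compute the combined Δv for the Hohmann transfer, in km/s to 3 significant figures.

Semi-major axis of the transfer orbit: a_t = (62400 + 8030)/2 = 35215 km.
Circular speed at r₁: v₁ = √(μ/r₁) = √(3.986×10^5/62400) = 2.52741 km/s.
Transfer-orbit speed at r₁ (vis-viva equation): v_a = √[μ(2/r₁ − 1/a_t)] = 1.20690 km/s.
First burn Δv₁ = |v_a − v₁| = 1.321 km/s.
Circular speed at r₂: v₂ = √(μ/r₂) = 7.0455 km/s.
Transfer-orbit speed at r₂: v_p = √[μ(2/r₂ − 1/a_t)] = 9.3786 km/s.
Second burn Δv₂ = |v₂ − v_p| = 2.333 km/s.
Total Δv = Δv₁ + Δv₂ = 3.654 km/s.

Δv = 3.65 km/s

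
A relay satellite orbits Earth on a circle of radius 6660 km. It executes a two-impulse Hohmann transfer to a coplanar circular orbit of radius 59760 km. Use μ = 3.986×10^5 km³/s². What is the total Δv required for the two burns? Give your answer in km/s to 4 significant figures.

Transfer-ellipse semi-major axis a_t = (r₁ + r₂)/2 = (6660 + 59760)/2 = 33210 km.
At r₁ the circular-orbit speed is v₁ = √(μ/r₁) = 7.736268 km/s.
On the transfer ellipse at r₁, v² = μ(2/r − 1/a) gives v_p = √[μ(2/r₁ − 1/a_t)] = 10.37773 km/s.
First burn Δv₁ = |v_p − v₁| = 2.6415 km/s.
Circular speed at r₂: v₂ = √(μ/r₂) = 2.58264 km/s.
Transfer-orbit speed at r₂: v_a = √[μ(2/r₂ − 1/a_t)] = 1.15655 km/s.
Second burn Δv₂ = |v₂ − v_a| = 1.4261 km/s.
Total Δv = Δv₁ + Δv₂ = 4.068 km/s.

Δv = 4.068 km/s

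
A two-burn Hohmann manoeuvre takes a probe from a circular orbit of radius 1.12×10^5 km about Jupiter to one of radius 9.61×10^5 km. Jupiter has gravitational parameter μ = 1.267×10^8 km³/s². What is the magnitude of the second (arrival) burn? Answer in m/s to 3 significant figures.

Semi-major axis of the transfer orbit: a_t = (1.120×10^5 + 9.610×10^5)/2 = 5.365×10^5 km.
On the circular orbit at r = 9.610×10^5 km, v_c = √(μ/r) = 11.482 km/s.
Vis-viva on the transfer ellipse at r = 9.610×10^5 km gives v_t = √[μ(2/r − 1/a_t)] = 5.2463 km/s.
Δv₂ = |v_t − v_c| = |5.2463 − 11.482| = 6.236 km/s.

Δv₂ = 6240 m/s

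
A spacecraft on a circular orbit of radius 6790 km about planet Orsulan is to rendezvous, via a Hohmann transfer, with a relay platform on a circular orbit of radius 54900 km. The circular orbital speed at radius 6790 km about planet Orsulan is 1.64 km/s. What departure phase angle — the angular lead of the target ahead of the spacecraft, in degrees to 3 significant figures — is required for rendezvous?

φ = 104°

From the circular-orbit relation v² = μ/r at r = 6790 km: μ = v²r = (1.64)² × 6790 = 18262.4 km³/s².
The Hohmann ellipse has a_t = (r₁ + r₂)/2 = 30845 km.
Transfer time t = π√(a_t³/μ) = 1.259×10^5 s.
The target's mean motion on its circular orbit is ω₂ = √(μ/r₂³) = 1.051×10^-5 rad/s.
Angle swept by the target during transfer: ω₂·t = 1.323 rad = 75.80°.
The spacecraft traverses 180° on the transfer ellipse, so the target must lead by 180° − 75.80° = 104°.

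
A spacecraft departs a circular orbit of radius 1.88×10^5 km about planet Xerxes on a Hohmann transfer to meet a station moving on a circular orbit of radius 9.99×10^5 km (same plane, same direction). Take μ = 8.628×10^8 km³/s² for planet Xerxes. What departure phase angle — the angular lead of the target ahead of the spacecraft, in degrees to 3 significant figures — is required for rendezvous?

φ = 97.6°

The Hohmann ellipse has a_t = (r₁ + r₂)/2 = 5.935×10^5 km.
The half-period of the transfer ellipse is t = π√(a_t³/μ) = 48901.9 s.
The target's mean motion on its circular orbit is ω₂ = √(μ/r₂³) = 2.94176×10^-5 rad/s.
Angle swept by the target during transfer: ω₂·t = 1.43858 rad = 82.42°.
Arrival is 180° from departure on the ellipse, so φ = 180° − 82.42° = 97.6°.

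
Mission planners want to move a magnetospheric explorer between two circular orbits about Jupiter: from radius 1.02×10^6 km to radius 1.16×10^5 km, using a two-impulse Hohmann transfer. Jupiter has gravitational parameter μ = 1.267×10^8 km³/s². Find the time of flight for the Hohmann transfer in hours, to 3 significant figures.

Transfer-ellipse semi-major axis a_t = (r₁ + r₂)/2 = (1.020×10^6 + 1.160×10^5)/2 = 5.680×10^5 km.
By Kepler's third law the transfer-orbit period is T = 2π√(a_t³/μ), so t = T/2 = 1.195×10^5 s.
Converting: 1.195×10^5 s ÷ 3600 s/hour = 33.2 hours.

t = 33.2 hours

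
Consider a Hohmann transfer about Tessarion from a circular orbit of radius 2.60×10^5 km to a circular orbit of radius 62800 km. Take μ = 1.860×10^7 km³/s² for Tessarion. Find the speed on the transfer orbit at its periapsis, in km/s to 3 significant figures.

The Hohmann ellipse has a_t = (r₁ + r₂)/2 = 1.614×10^5 km.
The periapsis of the transfer ellipse is at r = 62800 km.
Applying v² = μ(2/r − 1/a_t): v = 21.84 km/s.

v = 21.8 km/s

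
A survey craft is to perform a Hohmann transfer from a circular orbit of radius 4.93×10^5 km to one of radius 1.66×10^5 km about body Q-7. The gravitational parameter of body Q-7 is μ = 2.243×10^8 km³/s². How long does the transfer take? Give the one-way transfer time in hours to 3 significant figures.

t = 11.0 hours

Transfer-ellipse semi-major axis a_t = (r₁ + r₂)/2 = (4.930×10^5 + 1.660×10^5)/2 = 3.295×10^5 km.
Transfer time t = π√(a_t³/μ) = π√((3.295×10^5)³ / 2.243×10^8) = 39680 s.
Converting: 39680 s ÷ 3600 s/hour = 11.0 hours.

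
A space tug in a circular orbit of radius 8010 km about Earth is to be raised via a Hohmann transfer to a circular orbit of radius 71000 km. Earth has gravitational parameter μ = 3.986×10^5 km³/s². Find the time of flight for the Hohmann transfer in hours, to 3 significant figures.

t = 10.9 hours

Transfer-ellipse semi-major axis a_t = (r₁ + r₂)/2 = (8010 + 71000)/2 = 39505 km.
By Kepler's third law the transfer-orbit period is T = 2π√(a_t³/μ), so t = T/2 = 39070 s.
Converting: 39070 s ÷ 3600 s/hour = 10.9 hours.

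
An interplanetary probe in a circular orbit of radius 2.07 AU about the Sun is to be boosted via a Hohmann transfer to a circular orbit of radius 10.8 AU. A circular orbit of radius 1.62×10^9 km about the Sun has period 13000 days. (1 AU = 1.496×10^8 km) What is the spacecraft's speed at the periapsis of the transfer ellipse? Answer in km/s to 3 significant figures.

v = 26.9 km/s

From Kepler's third law T² = 4π²r³/μ at r = 1.62×10^9 km, T = 13000 days = 13000 × 86400 s = 1.1232×10^9 s: μ = 4π²r³/T² = 1.33043×10^11 km³/s².
In km: r₁ = 2.07 × 1.496×10^8 = 3.09672×10^8 km; r₂ = 10.8 × 1.496×10^8 = 1.61568×10^9 km.
Transfer-ellipse semi-major axis a_t = (r₁ + r₂)/2 = (3.09672×10^8 + 1.61568×10^9)/2 = 9.62676×10^8 km.
The periapsis of the transfer ellipse is at r = 3.09672×10^8 km.
From the vis-viva equation, v = √[μ(2/r − 1/a_t)] = 26.85 km/s.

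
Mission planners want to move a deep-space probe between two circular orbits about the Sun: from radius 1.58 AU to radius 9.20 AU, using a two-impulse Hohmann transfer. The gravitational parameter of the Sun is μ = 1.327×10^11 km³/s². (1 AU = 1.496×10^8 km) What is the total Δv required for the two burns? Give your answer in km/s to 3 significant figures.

Δv = 11.8 km/s

In km: r₁ = 1.58 × 1.496×10^8 = 2.36368×10^8 km; r₂ = 9.20 × 1.496×10^8 = 1.37632×10^9 km.
The Hohmann ellipse has a_t = (r₁ + r₂)/2 = 8.06344×10^8 km.
Circular speed at r₁: v₁ = √(μ/r₁) = √(1.327×10^11/2.36368×10^8) = 23.6941 km/s.
Transfer-orbit speed at r₁ (vis-viva equation): v_p = √[μ(2/r₁ − 1/a_t)] = 30.9557 km/s.
First burn Δv₁ = |v_p − v₁| = 7.2616 km/s.
At r₂, v₂ = √(μ/r₂) = 9.8192 km/s.
Transfer-orbit speed at r₂: v_a = √[μ(2/r₂ − 1/a_t)] = 5.3163 km/s.
Second burn Δv₂ = |v₂ − v_a| = 4.5029 km/s.
Total Δv = Δv₁ + Δv₂ = 11.76 km/s.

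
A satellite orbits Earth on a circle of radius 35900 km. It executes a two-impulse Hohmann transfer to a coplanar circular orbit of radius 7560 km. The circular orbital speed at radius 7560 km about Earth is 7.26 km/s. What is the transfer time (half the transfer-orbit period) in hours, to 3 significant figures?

t = 4.43 hours

From the circular-orbit relation v² = μ/r at r = 7560 km: μ = v²r = (7.26)² × 7560 = 3.98469×10^5 km³/s².
Transfer-ellipse semi-major axis a_t = (r₁ + r₂)/2 = (35900 + 7560)/2 = 21730 km.
Transfer time t = π√(a_t³/μ) = π√((21730)³ / 3.98469×10^5) = 15940 s.
Converting: 15940 s ÷ 3600 s/hour = 4.43 hours.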